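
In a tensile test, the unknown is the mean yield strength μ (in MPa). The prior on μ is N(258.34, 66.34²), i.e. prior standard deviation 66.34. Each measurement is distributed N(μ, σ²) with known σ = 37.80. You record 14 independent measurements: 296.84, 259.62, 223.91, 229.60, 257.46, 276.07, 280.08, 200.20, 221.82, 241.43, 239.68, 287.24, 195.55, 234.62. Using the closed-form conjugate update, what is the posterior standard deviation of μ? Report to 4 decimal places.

9.9873

For Normal data with known variance σ², a Normal(μ₀, σ₀²) prior on μ is conjugate. Posterior precision = 1/σ₀² + n/σ²; posterior mean is the precision-weighted average of μ₀ and x̄.
σ₀² = 66.34² = 4400.9956, σ² = 37.80² = 1428.84; σ² + n·σ₀² = 1428.84 + 14·4400.9956 = 63042.7784.
Posterior precision = 1/σ₀² + n/σ² = 1/4400.9956 + 14/1428.84 = (σ² + n·σ₀²)/(σ₀²σ²) = 63042.7784/(4400.9956·1428.84); posterior variance σₙ² = σ₀²σ²/(σ² + n·σ₀²) = 4400.9956·1428.84/63042.7784 = 99.746850.
Posterior SD = √σₙ² = √(4400.9956·1428.84/63042.7784) = 9.9873.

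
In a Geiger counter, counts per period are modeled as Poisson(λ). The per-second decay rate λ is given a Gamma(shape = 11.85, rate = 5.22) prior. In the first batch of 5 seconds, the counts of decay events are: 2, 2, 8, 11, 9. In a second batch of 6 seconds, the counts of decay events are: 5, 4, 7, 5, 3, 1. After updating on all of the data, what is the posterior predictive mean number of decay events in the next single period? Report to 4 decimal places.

With a Gamma(shape α, rate β) prior, the Poisson likelihood is conjugate: the posterior is Gamma(α + ΣXᵢ, β + n).
Batch 1: sum of counts S = 32 over n = 5 seconds.
After batch 1: Gamma(α+S, β+n) = Gamma(11.85+32, 5.22+5) = Gamma(43.85, 10.22).
Batch 2: sum of counts S = 25 over n = 6 seconds.
After batch 2: Gamma(α+S, β+n) = Gamma(43.85+25, 10.22+6) = Gamma(68.85, 16.22).
The predictive distribution for one future period is NegBinom with mean α/β = 4.2448.

4.2448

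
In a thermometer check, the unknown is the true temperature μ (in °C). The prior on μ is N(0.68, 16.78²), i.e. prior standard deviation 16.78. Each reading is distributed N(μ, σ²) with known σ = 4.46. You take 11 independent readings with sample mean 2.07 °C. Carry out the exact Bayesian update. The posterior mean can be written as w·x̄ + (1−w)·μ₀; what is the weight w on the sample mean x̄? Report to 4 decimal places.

0.9936

For Normal data with known variance σ², a Normal(μ₀, σ₀²) prior on μ is conjugate. Posterior precision = 1/σ₀² + n/σ²; posterior mean is the precision-weighted average of μ₀ and x̄.
σ₀² = 16.78² = 281.5684, σ² = 4.46² = 19.8916. Prior precision 1/σ₀² = 1/281.5684; data precision n/σ² = 11/19.8916.
w = (n/σ²)/(1/σ₀² + n/σ²) = n·σ₀²/(σ² + n·σ₀²) = 11·281.5684/(19.8916 + 11·281.5684) = 3097.2524/3117.144 = 0.9936.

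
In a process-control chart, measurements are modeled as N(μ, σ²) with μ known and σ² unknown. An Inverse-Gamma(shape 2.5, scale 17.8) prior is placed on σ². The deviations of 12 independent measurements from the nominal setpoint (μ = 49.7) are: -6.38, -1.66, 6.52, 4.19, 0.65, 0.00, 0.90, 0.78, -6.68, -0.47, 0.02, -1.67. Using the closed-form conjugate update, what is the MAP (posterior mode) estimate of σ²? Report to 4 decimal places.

9.9263

With known mean μ and an Inverse-Gamma(α, β) prior on σ², the Normal likelihood is conjugate: posterior is Inv-Gamma(α + n/2, β + Σ(xᵢ−μ)²/2).
Σ(xᵢ−μ)² = (-6.38)² + (-1.66)² + (6.52)² + (4.19)² + (0.65)² + (0.00)² + (0.90)² + (0.78)² + (-6.68)² + (-0.47)² + (0.02)² + (-1.67)² = 153.0000.
Posterior: Inv-Gamma(2.5 + 12/2, 17.8 + 153.0000/2) = Inv-Gamma(8.50, 94.30000).
Mode = β/(α+1) = 94.30000/9.50 = 9.9263.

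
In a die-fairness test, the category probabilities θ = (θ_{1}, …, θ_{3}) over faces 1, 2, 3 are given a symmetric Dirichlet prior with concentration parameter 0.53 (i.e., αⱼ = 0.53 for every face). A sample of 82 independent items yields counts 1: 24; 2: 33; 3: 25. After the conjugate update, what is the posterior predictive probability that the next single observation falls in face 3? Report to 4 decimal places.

The Dirichlet prior is conjugate to the Multinomial likelihood: each posterior αⱼ = prior αⱼ + observed count nⱼ.
Posterior concentration: (24.53, 33.53, 25.53), total = 83.59.
P(next = 3 | data) = α_{3}/Σα = 0.3054.

0.3054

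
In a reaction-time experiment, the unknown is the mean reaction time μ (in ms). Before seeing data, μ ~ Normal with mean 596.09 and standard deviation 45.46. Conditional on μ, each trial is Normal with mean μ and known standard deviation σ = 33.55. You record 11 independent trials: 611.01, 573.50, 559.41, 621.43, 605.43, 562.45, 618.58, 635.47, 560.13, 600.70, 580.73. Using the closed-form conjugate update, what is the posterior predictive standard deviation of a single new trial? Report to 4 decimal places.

34.9729

For Normal data with known variance σ², a Normal(μ₀, σ₀²) prior on μ is conjugate. Posterior precision = 1/σ₀² + n/σ²; posterior mean is the precision-weighted average of μ₀ and x̄.
σ₀² = 45.46² = 2066.6116, σ² = 33.55² = 1125.6025; σ² + n·σ₀² = 1125.6025 + 11·2066.6116 = 23858.3301.
Posterior precision = 1/σ₀² + n/σ² = 1/2066.6116 + 11/1125.6025 = (σ² + n·σ₀²)/(σ₀²σ²) = 23858.3301/(2066.6116·1125.6025); posterior variance σₙ² = σ₀²σ²/(σ² + n·σ₀²) = 2066.6116·1125.6025/23858.3301 = 97.499832.
Predictive variance for one new observation = σₙ² + σ² = 2066.6116·1125.6025/23858.3301 + 1125.6025 = σ²·(σ₀² + 23858.3301)/23858.3301 = 1125.6025·25924.9417/23858.3301 = 1223.102332; SD = √(1125.6025·25924.9417/23858.3301) = 34.9729.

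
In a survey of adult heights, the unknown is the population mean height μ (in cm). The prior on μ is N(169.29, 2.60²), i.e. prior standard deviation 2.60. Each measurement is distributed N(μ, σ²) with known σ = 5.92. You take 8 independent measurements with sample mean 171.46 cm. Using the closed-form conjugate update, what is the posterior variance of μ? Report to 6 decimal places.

For Normal data with known variance σ², a Normal(μ₀, σ₀²) prior on μ is conjugate. Posterior precision = 1/σ₀² + n/σ²; posterior mean is the precision-weighted average of μ₀ and x̄.
σ₀² = 2.60² = 6.76, σ² = 5.92² = 35.0464; σ² + n·σ₀² = 35.0464 + 8·6.76 = 89.1264.
Posterior precision = 1/σ₀² + n/σ² = 1/6.76 + 8/35.0464 = (σ² + n·σ₀²)/(σ₀²σ²) = 89.1264/(6.76·35.0464); posterior variance σₙ² = σ₀²σ²/(σ² + n·σ₀²) = 6.76·35.0464/89.1264 = 2.658176.

2.658176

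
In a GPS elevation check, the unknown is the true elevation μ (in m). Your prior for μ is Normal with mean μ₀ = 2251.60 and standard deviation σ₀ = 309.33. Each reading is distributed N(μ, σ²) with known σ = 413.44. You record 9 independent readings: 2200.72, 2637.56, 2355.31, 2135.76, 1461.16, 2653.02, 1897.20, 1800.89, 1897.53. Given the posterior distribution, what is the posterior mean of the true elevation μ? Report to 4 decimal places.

2138.0080

For Normal data with known variance σ², a Normal(μ₀, σ₀²) prior on μ is conjugate. Posterior precision = 1/σ₀² + n/σ²; posterior mean is the precision-weighted average of μ₀ and x̄.
Σxᵢ = 2200.72 + 2637.56 + 2355.31 + 2135.76 + 1461.16 + 2653.02 + 1897.20 + 1800.89 + 1897.53 = 19039.15, so n·x̄ = 19039.15.
σ₀² = 309.33² = 95685.0489, σ² = 413.44² = 170932.6336; σ² + n·σ₀² = 170932.6336 + 9·95685.0489 = 1032098.0737.
Posterior mean = (μ₀/σ₀² + n·x̄/σ²)/(1/σ₀² + n/σ²) = (σ²·μ₀ + σ₀²·n·x̄)/(σ² + n·σ₀²) = (170932.6336·2251.60 + 95685.0489·19039.15)/1032098.0737 = 2206633916.578195/1032098.0737 = 2138.0080.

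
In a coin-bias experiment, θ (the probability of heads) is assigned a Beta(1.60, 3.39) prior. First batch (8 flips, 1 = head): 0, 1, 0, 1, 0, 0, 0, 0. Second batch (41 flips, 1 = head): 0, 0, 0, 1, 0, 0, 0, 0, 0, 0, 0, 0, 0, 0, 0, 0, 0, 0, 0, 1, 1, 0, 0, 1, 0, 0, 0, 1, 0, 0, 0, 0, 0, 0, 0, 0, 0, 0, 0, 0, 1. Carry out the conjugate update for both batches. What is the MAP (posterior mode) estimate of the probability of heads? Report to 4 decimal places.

0.1654

The Beta prior is conjugate to a Binomial/Bernoulli likelihood; the update adds successes to α and failures to β.
After batch 1: Beta(1.60+2, 3.39+6) = Beta(3.60, 9.39).
After batch 2: Beta(3.60+6, 9.39+35) = Beta(9.60, 44.39).
Mode of Beta(a,b) for a,b>1 is (a−1)/(a+b−2) = 8.60/51.99 = 0.1654.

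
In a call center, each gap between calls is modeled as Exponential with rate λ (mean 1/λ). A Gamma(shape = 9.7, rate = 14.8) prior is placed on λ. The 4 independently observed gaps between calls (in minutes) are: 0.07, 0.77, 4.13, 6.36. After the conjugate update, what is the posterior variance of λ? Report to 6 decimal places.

With a Gamma(shape α, rate β) prior on the exponential rate λ, the posterior after n observations with total T = Σxᵢ is Gamma(α+n, β+T).
Sum of observations T = 11.33 minutes; n = 4.
Posterior: Gamma(9.7+4, 14.8+11.33) = Gamma(13.7, 26.13).
Var = α/β² = 0.020065.

0.020065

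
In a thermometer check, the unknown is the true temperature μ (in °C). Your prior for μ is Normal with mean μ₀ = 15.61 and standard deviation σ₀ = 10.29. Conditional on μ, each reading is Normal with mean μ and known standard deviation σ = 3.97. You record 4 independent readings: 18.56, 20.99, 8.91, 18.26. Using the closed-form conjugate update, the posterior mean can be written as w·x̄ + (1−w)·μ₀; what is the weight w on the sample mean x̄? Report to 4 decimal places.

For Normal data with known variance σ², a Normal(μ₀, σ₀²) prior on μ is conjugate. Posterior precision = 1/σ₀² + n/σ²; posterior mean is the precision-weighted average of μ₀ and x̄.
σ₀² = 10.29² = 105.8841, σ² = 3.97² = 15.7609. Prior precision 1/σ₀² = 1/105.8841; data precision n/σ² = 4/15.7609.
w = (n/σ²)/(1/σ₀² + n/σ²) = n·σ₀²/(σ² + n·σ₀²) = 4·105.8841/(15.7609 + 4·105.8841) = 423.5364/439.2973 = 0.9641.

0.9641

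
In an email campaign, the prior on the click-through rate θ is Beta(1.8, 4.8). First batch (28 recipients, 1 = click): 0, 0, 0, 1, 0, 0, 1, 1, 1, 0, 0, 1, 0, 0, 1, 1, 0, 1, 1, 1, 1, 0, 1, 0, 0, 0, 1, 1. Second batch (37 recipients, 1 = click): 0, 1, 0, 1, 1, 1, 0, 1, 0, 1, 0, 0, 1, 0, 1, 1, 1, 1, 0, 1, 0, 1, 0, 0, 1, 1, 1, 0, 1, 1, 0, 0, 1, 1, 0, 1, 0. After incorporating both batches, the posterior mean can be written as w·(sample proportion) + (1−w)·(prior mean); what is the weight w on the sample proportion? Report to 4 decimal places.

0.9078

The Beta prior is conjugate to a Binomial/Bernoulli likelihood; the update adds successes to α and failures to β.
Total number of recipients: n = 28 + 37 = 65.
Posterior mean = (α₀+k)/(α₀+β₀+n) = [n/(α₀+β₀+n)]·(k/n) + [(α₀+β₀)/(α₀+β₀+n)]·α₀/(α₀+β₀), so only n and the prior enter the weight.
The weight on the data is w = n/(α₀+β₀+n) = 65/(1.8+4.8+65) = 65/71.6 = 0.9078.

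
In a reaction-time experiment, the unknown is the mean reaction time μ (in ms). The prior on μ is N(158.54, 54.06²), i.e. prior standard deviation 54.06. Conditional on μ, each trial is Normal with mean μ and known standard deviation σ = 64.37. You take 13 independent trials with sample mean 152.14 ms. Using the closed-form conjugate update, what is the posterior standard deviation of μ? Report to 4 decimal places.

For Normal data with known variance σ², a Normal(μ₀, σ₀²) prior on μ is conjugate. Posterior precision = 1/σ₀² + n/σ²; posterior mean is the precision-weighted average of μ₀ and x̄.
σ₀² = 54.06² = 2922.4836, σ² = 64.37² = 4143.4969; σ² + n·σ₀² = 4143.4969 + 13·2922.4836 = 42135.7837.
Posterior precision = 1/σ₀² + n/σ² = 1/2922.4836 + 13/4143.4969 = (σ² + n·σ₀²)/(σ₀²σ²) = 42135.7837/(2922.4836·4143.4969); posterior variance σₙ² = σ₀²σ²/(σ² + n·σ₀²) = 2922.4836·4143.4969/42135.7837 = 287.387600.
Posterior SD = √σₙ² = √(2922.4836·4143.4969/42135.7837) = 16.9525.

16.9525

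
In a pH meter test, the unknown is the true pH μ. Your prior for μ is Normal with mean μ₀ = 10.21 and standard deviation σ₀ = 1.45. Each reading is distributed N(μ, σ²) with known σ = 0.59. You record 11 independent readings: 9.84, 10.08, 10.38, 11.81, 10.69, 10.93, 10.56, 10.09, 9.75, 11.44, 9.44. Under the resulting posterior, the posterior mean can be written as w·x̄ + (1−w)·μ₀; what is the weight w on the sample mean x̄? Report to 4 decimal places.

0.9852

For Normal data with known variance σ², a Normal(μ₀, σ₀²) prior on μ is conjugate. Posterior precision = 1/σ₀² + n/σ²; posterior mean is the precision-weighted average of μ₀ and x̄.
σ₀² = 1.45² = 2.1025, σ² = 0.59² = 0.3481. Prior precision 1/σ₀² = 1/2.1025; data precision n/σ² = 11/0.3481.
w = (n/σ²)/(1/σ₀² + n/σ²) = n·σ₀²/(σ² + n·σ₀²) = 11·2.1025/(0.3481 + 11·2.1025) = 23.1275/23.4756 = 0.9852.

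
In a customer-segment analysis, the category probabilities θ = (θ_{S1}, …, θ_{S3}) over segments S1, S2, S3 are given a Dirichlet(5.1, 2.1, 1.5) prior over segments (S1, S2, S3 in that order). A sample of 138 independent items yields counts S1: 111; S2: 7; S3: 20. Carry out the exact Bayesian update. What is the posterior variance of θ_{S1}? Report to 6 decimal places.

The Dirichlet prior is conjugate to the Multinomial likelihood: each posterior αⱼ = prior αⱼ + observed count nⱼ.
Posterior concentration: (116.1, 9.1, 21.5), total = 146.7.
Var[θ_j] = α_j(Σα−α_j)/((Σα)²(Σα+1)) = 116.1·30.6/(146.7²·147.7) = 0.001118.

0.001118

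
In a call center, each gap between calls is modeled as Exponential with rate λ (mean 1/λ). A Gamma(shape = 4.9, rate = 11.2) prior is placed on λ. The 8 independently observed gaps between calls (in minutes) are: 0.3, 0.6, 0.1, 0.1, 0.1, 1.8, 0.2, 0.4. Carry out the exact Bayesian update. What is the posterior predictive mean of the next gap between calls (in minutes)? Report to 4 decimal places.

With a Gamma(shape α, rate β) prior on the exponential rate λ, the posterior after n observations with total T = Σxᵢ is Gamma(α+n, β+T).
Sum of observations T = 3.6 minutes; n = 8.
Posterior: Gamma(4.9+8, 11.2+3.6) = Gamma(12.9, 14.8).
The predictive distribution for the next observation is Lomax; its mean is β/(α−1) = 14.8/11.9 = 1.2437.

1.2437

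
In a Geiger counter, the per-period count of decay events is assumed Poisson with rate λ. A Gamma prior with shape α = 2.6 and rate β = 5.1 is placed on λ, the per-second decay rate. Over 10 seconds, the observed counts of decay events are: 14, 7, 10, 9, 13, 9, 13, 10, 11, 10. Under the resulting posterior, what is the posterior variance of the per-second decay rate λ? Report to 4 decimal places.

0.4763

With a Gamma(shape α, rate β) prior, the Poisson likelihood is conjugate: the posterior is Gamma(α + ΣXᵢ, β + n).
Sum of counts S = 106 over n = 10 seconds.
Posterior: Gamma(α+S, β+n) = Gamma(2.6+106, 5.1+10) = Gamma(108.6, 15.1).
Var = α/β² = 108.6/15.1² = 0.4763.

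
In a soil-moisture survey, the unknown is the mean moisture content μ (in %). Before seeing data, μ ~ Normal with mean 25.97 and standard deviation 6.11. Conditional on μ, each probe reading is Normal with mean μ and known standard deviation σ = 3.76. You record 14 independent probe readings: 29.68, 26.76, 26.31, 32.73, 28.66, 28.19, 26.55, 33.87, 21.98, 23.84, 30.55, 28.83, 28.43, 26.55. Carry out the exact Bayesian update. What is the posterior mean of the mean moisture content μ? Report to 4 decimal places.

For Normal data with known variance σ², a Normal(μ₀, σ₀²) prior on μ is conjugate. Posterior precision = 1/σ₀² + n/σ²; posterior mean is the precision-weighted average of μ₀ and x̄.
Σxᵢ = 29.68 + 26.76 + 26.31 + 32.73 + 28.66 + 28.19 + 26.55 + 33.87 + 21.98 + 23.84 + 30.55 + 28.83 + 28.43 + 26.55 = 392.93, so n·x̄ = 392.93.
σ₀² = 6.11² = 37.3321, σ² = 3.76² = 14.1376; σ² + n·σ₀² = 14.1376 + 14·37.3321 = 536.787.
Posterior mean = (μ₀/σ₀² + n·x̄/σ²)/(1/σ₀² + n/σ²) = (σ²·μ₀ + σ₀²·n·x̄)/(σ² + n·σ₀²) = (14.1376·25.97 + 37.3321·392.93)/536.787 = 15036.055525/536.787 = 28.0112.

28.0112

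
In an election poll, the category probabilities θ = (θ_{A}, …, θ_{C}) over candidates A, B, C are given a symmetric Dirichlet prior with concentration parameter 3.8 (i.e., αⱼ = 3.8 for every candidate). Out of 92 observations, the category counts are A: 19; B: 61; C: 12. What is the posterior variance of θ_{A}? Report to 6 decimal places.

0.001646

The Dirichlet prior is conjugate to the Multinomial likelihood: each posterior αⱼ = prior αⱼ + observed count nⱼ.
Posterior concentration: (22.8, 64.8, 15.8), total = 103.4.
Var[θ_j] = α_j(Σα−α_j)/((Σα)²(Σα+1)) = 22.8·80.6/(103.4²·104.4) = 0.001646.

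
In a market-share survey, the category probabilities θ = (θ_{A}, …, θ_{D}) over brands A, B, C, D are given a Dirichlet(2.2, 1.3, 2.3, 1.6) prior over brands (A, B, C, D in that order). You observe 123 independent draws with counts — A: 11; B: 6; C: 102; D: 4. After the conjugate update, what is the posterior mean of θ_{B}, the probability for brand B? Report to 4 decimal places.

The Dirichlet prior is conjugate to the Multinomial likelihood: each posterior αⱼ = prior αⱼ + observed count nⱼ.
Posterior concentration: (13.2, 7.3, 104.3, 5.6), total = 130.4.
E[θ_{B}|data] = α_{B}/Σα = 7.3/130.4 = 0.0560.

0.0560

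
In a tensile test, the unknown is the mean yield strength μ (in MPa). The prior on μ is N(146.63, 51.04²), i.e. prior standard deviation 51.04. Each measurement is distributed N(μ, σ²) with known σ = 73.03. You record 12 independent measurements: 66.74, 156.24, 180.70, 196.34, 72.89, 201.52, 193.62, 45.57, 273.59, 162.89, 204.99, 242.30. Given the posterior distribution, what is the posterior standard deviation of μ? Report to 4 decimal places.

19.4852

For Normal data with known variance σ², a Normal(μ₀, σ₀²) prior on μ is conjugate. Posterior precision = 1/σ₀² + n/σ²; posterior mean is the precision-weighted average of μ₀ and x̄.
σ₀² = 51.04² = 2605.0816, σ² = 73.03² = 5333.3809; σ² + n·σ₀² = 5333.3809 + 12·2605.0816 = 36594.3601.
Posterior precision = 1/σ₀² + n/σ² = 1/2605.0816 + 12/5333.3809 = (σ² + n·σ₀²)/(σ₀²σ²) = 36594.3601/(2605.0816·5333.3809); posterior variance σₙ² = σ₀²σ²/(σ² + n·σ₀²) = 2605.0816·5333.3809/36594.3601 = 379.673054.
Posterior SD = √σₙ² = √(2605.0816·5333.3809/36594.3601) = 19.4852.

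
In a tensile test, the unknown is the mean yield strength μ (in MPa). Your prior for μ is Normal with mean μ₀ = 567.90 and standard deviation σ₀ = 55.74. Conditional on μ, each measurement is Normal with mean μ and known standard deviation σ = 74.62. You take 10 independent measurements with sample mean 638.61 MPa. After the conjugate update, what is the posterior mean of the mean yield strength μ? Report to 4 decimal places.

For Normal data with known variance σ², a Normal(μ₀, σ₀²) prior on μ is conjugate. Posterior precision = 1/σ₀² + n/σ²; posterior mean is the precision-weighted average of μ₀ and x̄.
n·x̄ = 10·638.61 = 6386.1.
σ₀² = 55.74² = 3106.9476, σ² = 74.62² = 5568.1444; σ² + n·σ₀² = 5568.1444 + 10·3106.9476 = 36637.6204.
Posterior mean = (μ₀/σ₀² + n·x̄/σ²)/(1/σ₀² + n/σ²) = (σ²·μ₀ + σ₀²·n·x̄)/(σ² + n·σ₀²) = (5568.1444·567.90 + 3106.9476·6386.1)/36637.6204 = 23003427.27312/36637.6204 = 627.8636.

627.8636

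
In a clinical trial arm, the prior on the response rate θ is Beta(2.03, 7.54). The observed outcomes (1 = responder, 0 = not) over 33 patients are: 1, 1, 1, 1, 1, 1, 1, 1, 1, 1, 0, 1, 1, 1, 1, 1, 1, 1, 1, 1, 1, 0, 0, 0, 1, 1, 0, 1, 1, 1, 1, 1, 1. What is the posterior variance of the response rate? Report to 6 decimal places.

0.004769

The Beta prior is conjugate to a Binomial/Bernoulli likelihood; the update adds successes to α and failures to β.
Posterior: Beta(α+k, β+n−k) = Beta(2.03+28, 7.54+5) = Beta(30.03, 12.54).
Var = αβ/((α+β)²(α+β+1)) = 30.03·12.54/(42.57²·43.57) = 0.004769.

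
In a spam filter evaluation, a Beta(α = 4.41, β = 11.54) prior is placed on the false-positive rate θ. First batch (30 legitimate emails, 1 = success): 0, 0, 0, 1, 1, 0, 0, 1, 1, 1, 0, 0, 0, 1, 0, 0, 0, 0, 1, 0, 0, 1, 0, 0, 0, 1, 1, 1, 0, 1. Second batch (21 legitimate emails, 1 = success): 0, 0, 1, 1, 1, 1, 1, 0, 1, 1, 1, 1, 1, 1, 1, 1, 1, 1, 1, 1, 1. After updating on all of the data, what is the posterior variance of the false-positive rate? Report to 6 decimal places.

The Beta prior is conjugate to a Binomial/Bernoulli likelihood; the update adds successes to α and failures to β.
After batch 1: Beta(4.41+12, 11.54+18) = Beta(16.41, 29.54).
After batch 2: Beta(16.41+18, 29.54+3) = Beta(34.41, 32.54).
Var = αβ/((α+β)²(α+β+1)) = 34.41·32.54/(66.95²·67.95) = 0.003676.

0.003676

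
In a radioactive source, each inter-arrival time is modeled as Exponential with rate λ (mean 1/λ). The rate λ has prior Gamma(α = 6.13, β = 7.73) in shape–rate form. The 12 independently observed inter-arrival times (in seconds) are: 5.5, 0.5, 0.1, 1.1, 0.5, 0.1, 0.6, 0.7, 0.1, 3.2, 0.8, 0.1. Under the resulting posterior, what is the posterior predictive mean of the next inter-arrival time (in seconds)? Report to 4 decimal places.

1.2277

With a Gamma(shape α, rate β) prior on the exponential rate λ, the posterior after n observations with total T = Σxᵢ is Gamma(α+n, β+T).
Sum of observations T = 13.3 seconds; n = 12.
Posterior: Gamma(6.13+12, 7.73+13.3) = Gamma(18.13, 21.03).
The predictive distribution for the next observation is Lomax; its mean is β/(α−1) = 21.03/17.13 = 1.2277.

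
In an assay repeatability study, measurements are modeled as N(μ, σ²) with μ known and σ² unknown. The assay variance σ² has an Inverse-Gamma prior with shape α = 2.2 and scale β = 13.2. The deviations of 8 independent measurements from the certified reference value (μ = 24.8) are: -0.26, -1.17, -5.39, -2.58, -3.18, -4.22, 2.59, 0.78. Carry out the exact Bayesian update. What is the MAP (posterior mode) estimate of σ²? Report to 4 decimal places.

With known mean μ and an Inverse-Gamma(α, β) prior on σ², the Normal likelihood is conjugate: posterior is Inv-Gamma(α + n/2, β + Σ(xᵢ−μ)²/2).
Σ(xᵢ−μ)² = (-0.26)² + (-1.17)² + (-5.39)² + (-2.58)² + (-3.18)² + (-4.22)² + (2.59)² + (0.78)² = 72.3823.
Posterior: Inv-Gamma(2.2 + 8/2, 13.2 + 72.3823/2) = Inv-Gamma(6.20, 49.39115).
Mode = β/(α+1) = 49.39115/7.20 = 6.8599.

6.8599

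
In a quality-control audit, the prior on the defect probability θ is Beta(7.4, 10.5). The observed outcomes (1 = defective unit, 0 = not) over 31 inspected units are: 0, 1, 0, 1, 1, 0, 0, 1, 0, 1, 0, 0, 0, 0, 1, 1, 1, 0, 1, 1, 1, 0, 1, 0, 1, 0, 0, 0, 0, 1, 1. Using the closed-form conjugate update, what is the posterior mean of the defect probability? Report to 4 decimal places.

The Beta prior is conjugate to a Binomial/Bernoulli likelihood; the update adds successes to α and failures to β.
Posterior: Beta(α+k, β+n−k) = Beta(7.4+15, 10.5+16) = Beta(22.4, 26.5).
Posterior mean = α/(α+β) = 22.4/48.9 = 0.4581.

0.4581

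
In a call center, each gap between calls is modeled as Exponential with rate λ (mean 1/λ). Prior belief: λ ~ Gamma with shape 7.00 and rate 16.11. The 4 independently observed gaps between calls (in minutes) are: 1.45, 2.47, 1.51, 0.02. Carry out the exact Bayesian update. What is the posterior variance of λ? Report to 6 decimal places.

With a Gamma(shape α, rate β) prior on the exponential rate λ, the posterior after n observations with total T = Σxᵢ is Gamma(α+n, β+T).
Sum of observations T = 5.45 minutes; n = 4.
Posterior: Gamma(7.00+4, 16.11+5.45) = Gamma(11.00, 21.56).
Var = α/β² = 0.023664.

0.023664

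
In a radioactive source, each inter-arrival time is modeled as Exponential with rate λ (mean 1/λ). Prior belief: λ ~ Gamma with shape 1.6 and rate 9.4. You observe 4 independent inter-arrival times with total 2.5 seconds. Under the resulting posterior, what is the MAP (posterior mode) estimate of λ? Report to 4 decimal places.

With a Gamma(shape α, rate β) prior on the exponential rate λ, the posterior after n observations with total T = Σxᵢ is Gamma(α+n, β+T).
Posterior: Gamma(1.6+4, 9.4+2.5) = Gamma(5.6, 11.9).
Mode = (α−1)/β = 0.3866.

0.3866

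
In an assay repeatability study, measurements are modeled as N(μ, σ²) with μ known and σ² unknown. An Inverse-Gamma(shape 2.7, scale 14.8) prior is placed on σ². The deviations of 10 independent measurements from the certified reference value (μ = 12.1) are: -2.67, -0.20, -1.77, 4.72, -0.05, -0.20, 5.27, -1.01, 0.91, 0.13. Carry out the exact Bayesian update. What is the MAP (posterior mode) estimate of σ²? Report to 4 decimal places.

5.2794

With known mean μ and an Inverse-Gamma(α, β) prior on σ², the Normal likelihood is conjugate: posterior is Inv-Gamma(α + n/2, β + Σ(xᵢ−μ)²/2).
Σ(xᵢ−μ)² = (-2.67)² + (-0.20)² + (-1.77)² + (4.72)² + (-0.05)² + (-0.20)² + (5.27)² + (-1.01)² + (0.91)² + (0.13)² = 62.2607.
Posterior: Inv-Gamma(2.7 + 10/2, 14.8 + 62.2607/2) = Inv-Gamma(7.70, 45.93035).
Mode = β/(α+1) = 45.93035/8.70 = 5.2794.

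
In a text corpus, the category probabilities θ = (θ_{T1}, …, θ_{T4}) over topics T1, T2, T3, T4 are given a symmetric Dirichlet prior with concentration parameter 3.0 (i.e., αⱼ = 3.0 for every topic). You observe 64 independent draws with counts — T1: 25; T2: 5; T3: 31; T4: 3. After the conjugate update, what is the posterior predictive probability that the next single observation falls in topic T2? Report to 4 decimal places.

0.1053

The Dirichlet prior is conjugate to the Multinomial likelihood: each posterior αⱼ = prior αⱼ + observed count nⱼ.
Posterior concentration: (28.0, 8.0, 34.0, 6.0), total = 76.0.
P(next = T2 | data) = α_{T2}/Σα = 0.1053.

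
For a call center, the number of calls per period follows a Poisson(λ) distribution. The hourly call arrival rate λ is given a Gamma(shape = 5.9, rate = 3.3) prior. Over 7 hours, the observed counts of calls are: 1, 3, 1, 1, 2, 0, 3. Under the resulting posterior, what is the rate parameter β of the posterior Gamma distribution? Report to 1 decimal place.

10.3

With a Gamma(shape α, rate β) prior, the Poisson likelihood is conjugate: the posterior is Gamma(α + ΣXᵢ, β + n).
Sum of counts S = 11 over n = 7 hours.
Posterior: Gamma(α+S, β+n) = Gamma(5.9+11, 3.3+7) = Gamma(16.9, 10.3).
Posterior β = 10.3.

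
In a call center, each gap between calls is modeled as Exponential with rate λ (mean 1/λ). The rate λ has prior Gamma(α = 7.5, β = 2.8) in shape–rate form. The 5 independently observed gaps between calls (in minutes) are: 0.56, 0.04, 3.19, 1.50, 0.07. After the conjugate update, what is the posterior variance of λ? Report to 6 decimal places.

With a Gamma(shape α, rate β) prior on the exponential rate λ, the posterior after n observations with total T = Σxᵢ is Gamma(α+n, β+T).
Sum of observations T = 5.36 minutes; n = 5.
Posterior: Gamma(7.5+5, 2.8+5.36) = Gamma(12.5, 8.16).
Var = α/β² = 0.187728.

0.187728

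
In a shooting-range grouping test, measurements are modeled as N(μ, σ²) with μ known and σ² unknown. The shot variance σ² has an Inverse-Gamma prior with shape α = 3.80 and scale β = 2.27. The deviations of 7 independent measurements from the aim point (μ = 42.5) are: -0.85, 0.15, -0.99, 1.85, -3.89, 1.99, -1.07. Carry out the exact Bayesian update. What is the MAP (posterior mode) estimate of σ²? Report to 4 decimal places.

With known mean μ and an Inverse-Gamma(α, β) prior on σ², the Normal likelihood is conjugate: posterior is Inv-Gamma(α + n/2, β + Σ(xᵢ−μ)²/2).
Σ(xᵢ−μ)² = (-0.85)² + (0.15)² + (-0.99)² + (1.85)² + (-3.89)² + (1.99)² + (-1.07)² = 25.3847.
Posterior: Inv-Gamma(3.80 + 7/2, 2.27 + 25.3847/2) = Inv-Gamma(7.30, 14.96235).
Mode = β/(α+1) = 14.96235/8.30 = 1.8027.

1.8027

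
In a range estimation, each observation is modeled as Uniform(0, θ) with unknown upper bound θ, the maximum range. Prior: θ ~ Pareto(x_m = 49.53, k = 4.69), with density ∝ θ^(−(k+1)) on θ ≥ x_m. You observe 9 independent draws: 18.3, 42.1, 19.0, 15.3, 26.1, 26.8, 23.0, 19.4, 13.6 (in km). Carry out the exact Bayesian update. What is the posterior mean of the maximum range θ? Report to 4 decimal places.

A Pareto(scale x_m, shape k) prior on the upper bound θ of Uniform(0, θ) is conjugate: posterior is Pareto(max(x_m, max xᵢ), k + n).
Sample maximum = 42.1; prior scale x_m = 49.53 → posterior scale = max = 49.53.
Posterior shape = 4.69 + 9 = 13.69.
E[θ|data] = k·x_m/(k−1) = 13.69·49.53/12.69 = 53.4331.

53.4331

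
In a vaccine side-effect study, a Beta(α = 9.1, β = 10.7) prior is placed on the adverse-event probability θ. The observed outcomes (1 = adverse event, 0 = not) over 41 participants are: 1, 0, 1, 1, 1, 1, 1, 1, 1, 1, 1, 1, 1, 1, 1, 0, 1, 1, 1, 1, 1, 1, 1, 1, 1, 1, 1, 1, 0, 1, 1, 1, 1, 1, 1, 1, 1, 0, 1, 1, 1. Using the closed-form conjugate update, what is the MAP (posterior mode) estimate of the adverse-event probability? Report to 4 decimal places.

0.7670

The Beta prior is conjugate to a Binomial/Bernoulli likelihood; the update adds successes to α and failures to β.
Posterior: Beta(α+k, β+n−k) = Beta(9.1+37, 10.7+4) = Beta(46.1, 14.7).
Mode of Beta(a,b) for a,b>1 is (a−1)/(a+b−2) = 45.1/58.8 = 0.7670.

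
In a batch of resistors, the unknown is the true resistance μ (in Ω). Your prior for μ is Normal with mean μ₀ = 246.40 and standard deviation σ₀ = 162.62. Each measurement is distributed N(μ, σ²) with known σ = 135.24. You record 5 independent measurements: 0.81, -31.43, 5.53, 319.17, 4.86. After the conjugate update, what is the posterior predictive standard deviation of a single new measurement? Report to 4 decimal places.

146.6401

For Normal data with known variance σ², a Normal(μ₀, σ₀²) prior on μ is conjugate. Posterior precision = 1/σ₀² + n/σ²; posterior mean is the precision-weighted average of μ₀ and x̄.
σ₀² = 162.62² = 26445.2644, σ² = 135.24² = 18289.8576; σ² + n·σ₀² = 18289.8576 + 5·26445.2644 = 150516.1796.
Posterior precision = 1/σ₀² + n/σ² = 1/26445.2644 + 5/18289.8576 = (σ² + n·σ₀²)/(σ₀²σ²) = 150516.1796/(26445.2644·18289.8576); posterior variance σₙ² = σ₀²σ²/(σ² + n·σ₀²) = 26445.2644·18289.8576/150516.1796 = 3213.475929.
Predictive variance for one new observation = σₙ² + σ² = 26445.2644·18289.8576/150516.1796 + 18289.8576 = σ²·(σ₀² + 150516.1796)/150516.1796 = 18289.8576·176961.444/150516.1796 = 21503.333529; SD = √(18289.8576·176961.444/150516.1796) = 146.6401.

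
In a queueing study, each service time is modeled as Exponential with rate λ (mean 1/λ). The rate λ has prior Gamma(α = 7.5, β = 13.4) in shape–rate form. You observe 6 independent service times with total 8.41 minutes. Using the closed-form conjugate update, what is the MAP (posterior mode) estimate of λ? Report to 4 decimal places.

0.5731

With a Gamma(shape α, rate β) prior on the exponential rate λ, the posterior after n observations with total T = Σxᵢ is Gamma(α+n, β+T).
Posterior: Gamma(7.5+6, 13.4+8.41) = Gamma(13.5, 21.81).
Mode = (α−1)/β = 0.5731.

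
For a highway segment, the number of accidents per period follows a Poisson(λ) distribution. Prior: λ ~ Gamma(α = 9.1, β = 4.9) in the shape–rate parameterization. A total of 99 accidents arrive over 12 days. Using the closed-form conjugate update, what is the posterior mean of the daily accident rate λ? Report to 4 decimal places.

6.3964

With a Gamma(shape α, rate β) prior, the Poisson likelihood is conjugate: the posterior is Gamma(α + ΣXᵢ, β + n).
Posterior: Gamma(α+S, β+n) = Gamma(9.1+99, 4.9+12) = Gamma(108.1, 16.9).
Posterior mean = α/β = 108.1/16.9 = 6.3964.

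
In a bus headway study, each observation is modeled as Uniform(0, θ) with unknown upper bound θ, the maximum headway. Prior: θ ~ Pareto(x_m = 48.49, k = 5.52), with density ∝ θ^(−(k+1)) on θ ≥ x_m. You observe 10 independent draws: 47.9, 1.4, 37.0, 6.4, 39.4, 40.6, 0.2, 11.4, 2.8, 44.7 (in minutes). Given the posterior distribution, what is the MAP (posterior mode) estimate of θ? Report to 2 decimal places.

48.49

A Pareto(scale x_m, shape k) prior on the upper bound θ of Uniform(0, θ) is conjugate: posterior is Pareto(max(x_m, max xᵢ), k + n).
Sample maximum = 47.9; prior scale x_m = 48.49 → posterior scale = max = 48.49.
Posterior shape = 5.52 + 10 = 15.52.
The Pareto density is decreasing on [x_m, ∞), so the mode is x_m = 48.49.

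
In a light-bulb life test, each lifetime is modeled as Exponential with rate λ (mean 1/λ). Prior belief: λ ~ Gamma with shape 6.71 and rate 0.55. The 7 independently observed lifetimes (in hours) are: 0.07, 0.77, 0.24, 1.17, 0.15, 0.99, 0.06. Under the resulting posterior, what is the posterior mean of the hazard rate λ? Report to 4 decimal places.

With a Gamma(shape α, rate β) prior on the exponential rate λ, the posterior after n observations with total T = Σxᵢ is Gamma(α+n, β+T).
Sum of observations T = 3.45 hours; n = 7.
Posterior: Gamma(6.71+7, 0.55+3.45) = Gamma(13.71, 4.00).
Posterior mean of λ = α/β = 13.71/4.00 = 3.4275.

3.4275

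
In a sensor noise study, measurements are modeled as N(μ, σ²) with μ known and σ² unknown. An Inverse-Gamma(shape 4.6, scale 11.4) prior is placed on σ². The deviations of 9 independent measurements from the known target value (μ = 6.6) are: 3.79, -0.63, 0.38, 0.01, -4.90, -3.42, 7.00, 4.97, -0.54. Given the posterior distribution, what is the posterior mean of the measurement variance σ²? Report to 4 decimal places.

9.0990

With known mean μ and an Inverse-Gamma(α, β) prior on σ², the Normal likelihood is conjugate: posterior is Inv-Gamma(α + n/2, β + Σ(xᵢ−μ)²/2).
Σ(xᵢ−μ)² = (3.79)² + (-0.63)² + (0.38)² + (0.01)² + (-4.90)² + (-3.42)² + (7.00)² + (4.97)² + (-0.54)² = 124.6044.
Posterior: Inv-Gamma(4.6 + 9/2, 11.4 + 124.6044/2) = Inv-Gamma(9.10, 73.70220).
E[σ²|data] = β/(α−1) = 73.70220/8.10 = 9.0990.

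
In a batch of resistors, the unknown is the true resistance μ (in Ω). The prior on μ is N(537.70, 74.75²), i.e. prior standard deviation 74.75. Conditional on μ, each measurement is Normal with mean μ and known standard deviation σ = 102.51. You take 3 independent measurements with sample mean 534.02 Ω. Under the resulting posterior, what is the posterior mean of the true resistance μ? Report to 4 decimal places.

For Normal data with known variance σ², a Normal(μ₀, σ₀²) prior on μ is conjugate. Posterior precision = 1/σ₀² + n/σ²; posterior mean is the precision-weighted average of μ₀ and x̄.
n·x̄ = 3·534.02 = 1602.06.
σ₀² = 74.75² = 5587.5625, σ² = 102.51² = 10508.3001; σ² + n·σ₀² = 10508.3001 + 3·5587.5625 = 27270.9876.
Posterior mean = (μ₀/σ₀² + n·x̄/σ²)/(1/σ₀² + n/σ²) = (σ²·μ₀ + σ₀²·n·x̄)/(σ² + n·σ₀²) = (10508.3001·537.70 + 5587.5625·1602.06)/27270.9876 = 14601923.34252/27270.9876 = 535.4380.

535.4380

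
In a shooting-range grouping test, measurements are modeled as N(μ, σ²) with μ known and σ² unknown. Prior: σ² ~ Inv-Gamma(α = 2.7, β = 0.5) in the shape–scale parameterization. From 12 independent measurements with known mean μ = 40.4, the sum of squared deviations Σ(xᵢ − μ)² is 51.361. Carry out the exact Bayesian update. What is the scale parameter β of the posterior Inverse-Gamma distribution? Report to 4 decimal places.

With known mean μ and an Inverse-Gamma(α, β) prior on σ², the Normal likelihood is conjugate: posterior is Inv-Gamma(α + n/2, β + Σ(xᵢ−μ)²/2).
Posterior: Inv-Gamma(2.7 + 12/2, 0.5 + 51.361/2) = Inv-Gamma(8.70, 26.1805).
Posterior β = 26.1805.

26.1805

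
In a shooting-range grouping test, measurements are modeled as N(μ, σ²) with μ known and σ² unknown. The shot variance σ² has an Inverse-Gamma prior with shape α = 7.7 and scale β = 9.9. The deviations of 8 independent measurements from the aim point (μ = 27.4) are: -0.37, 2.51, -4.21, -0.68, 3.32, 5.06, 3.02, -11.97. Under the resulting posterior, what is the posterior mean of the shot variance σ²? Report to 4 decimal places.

With known mean μ and an Inverse-Gamma(α, β) prior on σ², the Normal likelihood is conjugate: posterior is Inv-Gamma(α + n/2, β + Σ(xᵢ−μ)²/2).
Σ(xᵢ−μ)² = (-0.37)² + (2.51)² + (-4.21)² + (-0.68)² + (3.32)² + (5.06)² + (3.02)² + (-11.97)² = 213.6508.
Posterior: Inv-Gamma(7.7 + 8/2, 9.9 + 213.6508/2) = Inv-Gamma(11.70, 116.72540).
E[σ²|data] = β/(α−1) = 116.72540/10.70 = 10.9089.

10.9089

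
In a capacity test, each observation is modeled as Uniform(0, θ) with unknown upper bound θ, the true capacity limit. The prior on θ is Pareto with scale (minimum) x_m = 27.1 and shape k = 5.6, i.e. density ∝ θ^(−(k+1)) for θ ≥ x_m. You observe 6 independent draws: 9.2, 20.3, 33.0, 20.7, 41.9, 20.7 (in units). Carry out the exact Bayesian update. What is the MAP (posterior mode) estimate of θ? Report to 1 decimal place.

41.9

A Pareto(scale x_m, shape k) prior on the upper bound θ of Uniform(0, θ) is conjugate: posterior is Pareto(max(x_m, max xᵢ), k + n).
Sample maximum = 41.9; prior scale x_m = 27.1 → posterior scale = max = 41.9.
Posterior shape = 5.6 + 6 = 11.6.
The Pareto density is decreasing on [x_m, ∞), so the mode is x_m = 41.9.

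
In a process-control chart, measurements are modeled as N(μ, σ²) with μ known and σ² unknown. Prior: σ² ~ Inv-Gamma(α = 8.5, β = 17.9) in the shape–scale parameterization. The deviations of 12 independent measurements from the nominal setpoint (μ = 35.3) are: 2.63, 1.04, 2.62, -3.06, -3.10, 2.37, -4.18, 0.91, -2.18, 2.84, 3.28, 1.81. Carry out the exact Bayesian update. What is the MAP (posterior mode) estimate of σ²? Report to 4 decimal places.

With known mean μ and an Inverse-Gamma(α, β) prior on σ², the Normal likelihood is conjugate: posterior is Inv-Gamma(α + n/2, β + Σ(xᵢ−μ)²/2).
Σ(xᵢ−μ)² = (2.63)² + (1.04)² + (2.62)² + (-3.06)² + (-3.10)² + (2.37)² + (-4.18)² + (0.91)² + (-2.18)² + (2.84)² + (3.28)² + (1.81)² = 84.6064.
Posterior: Inv-Gamma(8.5 + 12/2, 17.9 + 84.6064/2) = Inv-Gamma(14.50, 60.20320).
Mode = β/(α+1) = 60.20320/15.50 = 3.8841.

3.8841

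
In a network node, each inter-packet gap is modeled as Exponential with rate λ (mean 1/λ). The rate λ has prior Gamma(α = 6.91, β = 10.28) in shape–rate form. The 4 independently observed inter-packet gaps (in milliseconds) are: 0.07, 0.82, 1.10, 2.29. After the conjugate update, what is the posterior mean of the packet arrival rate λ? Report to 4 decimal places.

0.7493

With a Gamma(shape α, rate β) prior on the exponential rate λ, the posterior after n observations with total T = Σxᵢ is Gamma(α+n, β+T).
Sum of observations T = 4.28 milliseconds; n = 4.
Posterior: Gamma(6.91+4, 10.28+4.28) = Gamma(10.91, 14.56).
Posterior mean of λ = α/β = 10.91/14.56 = 0.7493.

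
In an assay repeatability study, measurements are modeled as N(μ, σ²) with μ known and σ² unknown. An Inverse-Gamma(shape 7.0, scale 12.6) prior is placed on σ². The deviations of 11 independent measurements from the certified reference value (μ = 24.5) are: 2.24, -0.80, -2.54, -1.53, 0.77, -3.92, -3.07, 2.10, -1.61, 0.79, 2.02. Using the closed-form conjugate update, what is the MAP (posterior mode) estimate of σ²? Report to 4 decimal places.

With known mean μ and an Inverse-Gamma(α, β) prior on σ², the Normal likelihood is conjugate: posterior is Inv-Gamma(α + n/2, β + Σ(xᵢ−μ)²/2).
Σ(xᵢ−μ)² = (2.24)² + (-0.80)² + (-2.54)² + (-1.53)² + (0.77)² + (-3.92)² + (-3.07)² + (2.10)² + (-1.61)² + (0.79)² + (2.02)² = 51.5409.
Posterior: Inv-Gamma(7.0 + 11/2, 12.6 + 51.5409/2) = Inv-Gamma(12.50, 38.37045).
Mode = β/(α+1) = 38.37045/13.50 = 2.8423.

2.8423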